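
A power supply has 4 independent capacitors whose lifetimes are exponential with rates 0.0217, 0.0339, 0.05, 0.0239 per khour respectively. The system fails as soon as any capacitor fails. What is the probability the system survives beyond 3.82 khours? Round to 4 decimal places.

The time to first failure is exponential with rate Σλ = 0.0217 + 0.0339 + 0.05 + 0.0239 = 0.1295.
P(min > 3.82) = e^(−0.1295·3.82) = e^(−0.49469) ≈ 0.6098.

0.6098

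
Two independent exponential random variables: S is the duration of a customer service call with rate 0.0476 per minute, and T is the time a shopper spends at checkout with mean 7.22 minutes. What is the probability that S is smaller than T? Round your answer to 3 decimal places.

λ_1 = 0.0476, λ_2 = 1/7.22 = 0.138504.
For independent exponentials, P(S < T) = λ_1/(λ_1+λ_2) = 0.0476/0.186104 ≈ 0.256.

0.256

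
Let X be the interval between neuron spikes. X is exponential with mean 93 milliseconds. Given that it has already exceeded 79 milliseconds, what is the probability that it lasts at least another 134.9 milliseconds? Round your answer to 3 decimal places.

0.234

The rate is λ = 1/93 = 0.0107527 per millisecond.
By the memoryless property, P(X > 79+134.9 | X > 79) = P(X > 134.9).
P(X > 134.9) = e^(−1.4505) ≈ 0.234.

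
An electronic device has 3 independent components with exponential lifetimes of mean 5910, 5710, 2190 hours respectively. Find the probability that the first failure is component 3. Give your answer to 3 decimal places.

0.570

Rates: λ_i = 1/mean_i → 0.000169205, 0.000175131, 0.000456621; Σλ = 0.000800957.
P(component 3 first) = λ_3/Σλ = 0.000456621/0.000800957 ≈ 0.570.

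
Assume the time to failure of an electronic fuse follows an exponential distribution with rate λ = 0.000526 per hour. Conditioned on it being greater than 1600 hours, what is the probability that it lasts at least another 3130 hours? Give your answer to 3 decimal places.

0.193

The exponential is memoryless, so the remaining time is again Exp(λ): the condition X > 1600 is irrelevant.
P(X > 3130) = e^(−1.6464) ≈ 0.193.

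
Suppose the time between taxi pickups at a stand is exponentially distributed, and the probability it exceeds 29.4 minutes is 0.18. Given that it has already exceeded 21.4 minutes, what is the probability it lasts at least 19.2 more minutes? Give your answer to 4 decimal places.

From e^(−λ·29.4) = 0.18, λ = −ln(0.18)/29.4 = 0.0583265.
Memoryless: P(X > 21.4+19.2 | X > 21.4) = P(X > 19.2) = e^(−0.0583265·19.2) ≈ 0.3263.

0.3263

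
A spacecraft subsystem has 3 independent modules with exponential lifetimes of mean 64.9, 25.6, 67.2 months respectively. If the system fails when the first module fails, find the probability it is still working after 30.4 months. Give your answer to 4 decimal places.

The first failure time is exponential with rate Σλ_i = 1/64.9 + 1/25.6 + 1/67.2 = 0.0693518 per month.
P(min > 30.4) = e^(−0.0693518·30.4) = e^(−2.1083) ≈ 0.1214.

0.1214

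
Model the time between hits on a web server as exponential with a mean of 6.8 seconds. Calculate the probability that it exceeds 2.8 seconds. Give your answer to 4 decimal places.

0.6625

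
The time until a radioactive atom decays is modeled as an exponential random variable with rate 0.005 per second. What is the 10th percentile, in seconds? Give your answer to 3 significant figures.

Set 1 − e^(−λt) = 0.1, so t = −ln(0.9)/λ = 0.10536/0.005 ≈ 21.0721 seconds.

21.1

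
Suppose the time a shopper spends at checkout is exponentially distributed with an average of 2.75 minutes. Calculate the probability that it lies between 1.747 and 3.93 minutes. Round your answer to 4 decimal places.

The rate is λ = 1/2.75 = 0.363636 per minute.
P(1.747 < X < 3.93) = e^(−λ·1.747) − e^(−λ·3.93) = 0.52979 − 0.23953 ≈ 0.2903.

0.2903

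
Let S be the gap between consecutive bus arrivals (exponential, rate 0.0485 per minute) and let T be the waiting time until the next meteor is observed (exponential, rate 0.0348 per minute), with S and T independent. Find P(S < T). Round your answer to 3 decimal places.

λ_1 = 0.0485, λ_2 = 0.0348.
For independent exponentials, P(S < T) = λ_1/(λ_1+λ_2) = 0.0485/0.0833 ≈ 0.582.

0.582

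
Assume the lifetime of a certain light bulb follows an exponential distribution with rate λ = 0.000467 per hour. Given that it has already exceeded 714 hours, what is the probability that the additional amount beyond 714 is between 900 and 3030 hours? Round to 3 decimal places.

Memoryless: the residual past 714 is again Exp(λ).
P(900 < residual < 3030) = e^(−λ·900) − e^(−λ·3030) = 0.65685 − 0.24292 ≈ 0.414.

0.414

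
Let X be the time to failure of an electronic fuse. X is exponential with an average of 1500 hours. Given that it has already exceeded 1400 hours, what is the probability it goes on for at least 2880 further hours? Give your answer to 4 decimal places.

0.1466

The rate is λ = 1/1500 = 0.000666667 per hour.
The exponential is memoryless, so the remaining time is again Exp(λ): the condition X > 1400 is irrelevant.
P(X > 2880) = e^(−1.92) ≈ 0.1466.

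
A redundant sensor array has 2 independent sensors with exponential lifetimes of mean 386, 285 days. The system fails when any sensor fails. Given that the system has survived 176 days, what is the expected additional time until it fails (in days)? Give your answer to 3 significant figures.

First-failure rate Σλ = 1/386 + 1/285 = 0.00609945.
By memorylessness the expected residual is 1/Σλ = 163.949 days, regardless of the 176 already elapsed.

164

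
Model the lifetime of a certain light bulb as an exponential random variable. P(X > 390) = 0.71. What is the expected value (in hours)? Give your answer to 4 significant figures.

e^(−λ·390) = 0.71 ⇒ λ = −ln(0.71)/390 = 0.00087818.
Mean = 1/λ = 1138.72 hours.

1139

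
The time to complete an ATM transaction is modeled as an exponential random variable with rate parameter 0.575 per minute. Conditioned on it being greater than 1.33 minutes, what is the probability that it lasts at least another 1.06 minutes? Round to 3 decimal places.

0.544

By the memoryless property, P(X > 1.33+1.06 | X > 1.33) = P(X > 1.06).
P(X > 1.06) = e^(−0.6095) ≈ 0.544.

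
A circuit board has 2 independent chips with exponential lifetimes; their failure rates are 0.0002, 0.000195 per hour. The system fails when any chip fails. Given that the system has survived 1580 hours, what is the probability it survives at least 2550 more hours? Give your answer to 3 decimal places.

0.365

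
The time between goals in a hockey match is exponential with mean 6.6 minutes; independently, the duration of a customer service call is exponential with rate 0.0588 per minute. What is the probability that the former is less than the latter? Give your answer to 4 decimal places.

0.7204

λ_1 = 1/6.6 = 0.151515, λ_2 = 0.0588.
For independent exponentials, P(the former < the latter) = λ_1/(λ_1+λ_2) = 0.151515/0.210315 ≈ 0.7204.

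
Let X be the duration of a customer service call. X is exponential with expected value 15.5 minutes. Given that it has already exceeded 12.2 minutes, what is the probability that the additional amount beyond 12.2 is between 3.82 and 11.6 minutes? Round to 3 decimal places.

0.308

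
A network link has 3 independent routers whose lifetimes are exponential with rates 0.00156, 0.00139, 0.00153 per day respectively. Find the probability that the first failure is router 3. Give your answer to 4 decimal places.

0.3415

The time to first failure is exponential with rate Σλ = 0.00156 + 0.00139 + 0.00153 = 0.00448.
P(router 3 first) = λ_3/Σλ = 0.00153/0.00448 ≈ 0.3415.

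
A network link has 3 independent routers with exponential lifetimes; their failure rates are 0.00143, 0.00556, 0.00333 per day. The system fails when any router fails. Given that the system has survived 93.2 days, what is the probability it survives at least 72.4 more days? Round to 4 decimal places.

0.4737

Time to first failure ~ Exp(Σλ) with Σλ = 0.01032.
By memorylessness, P(T > 93.2+72.4 | T > 93.2) = P(T > 72.4) = e^(−0.01032·72.4) ≈ 0.4737.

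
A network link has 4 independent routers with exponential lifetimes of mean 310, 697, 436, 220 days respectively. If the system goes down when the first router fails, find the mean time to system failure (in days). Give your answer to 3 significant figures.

87.0

The first failure time is exponential with rate Σλ_i = 1/310 + 1/697 + 1/436 + 1/220 = 0.0114996 per day.
E[min] = 1/Σλ = 1/0.0114996 = 86.9599 days.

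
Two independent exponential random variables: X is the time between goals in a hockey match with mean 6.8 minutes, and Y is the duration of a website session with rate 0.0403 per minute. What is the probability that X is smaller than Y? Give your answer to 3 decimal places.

λ_1 = 1/6.8 = 0.147059, λ_2 = 0.0403.
For independent exponentials, P(X < Y) = λ_1/(λ_1+λ_2) = 0.147059/0.187359 ≈ 0.785.

0.785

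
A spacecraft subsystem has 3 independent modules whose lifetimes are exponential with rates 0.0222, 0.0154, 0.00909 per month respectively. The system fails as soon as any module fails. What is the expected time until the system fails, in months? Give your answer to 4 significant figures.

The time to first failure is exponential with rate Σλ = 0.0222 + 0.0154 + 0.00909 = 0.04669.
E[min] = 1/Σλ = 1/0.04669 = 21.4179 months.

21.42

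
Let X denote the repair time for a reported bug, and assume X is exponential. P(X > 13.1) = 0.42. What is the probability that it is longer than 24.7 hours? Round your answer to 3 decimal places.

e^(−λ·13.1) = 0.42 ⇒ λ = −ln(0.42)/13.1 = 0.0662214.
P(X > 24.7) = e^(−0.0662214·24.7) = e^(−1.6357) ≈ 0.195.

0.195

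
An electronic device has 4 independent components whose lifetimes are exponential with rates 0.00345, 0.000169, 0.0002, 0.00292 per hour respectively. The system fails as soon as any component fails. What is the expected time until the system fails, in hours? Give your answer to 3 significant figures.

148

The time to first failure is exponential with rate Σλ = 0.00345 + 0.000169 + 0.0002 + 0.00292 = 0.006739.
E[min] = 1/Σλ = 1/0.006739 = 148.39 hours.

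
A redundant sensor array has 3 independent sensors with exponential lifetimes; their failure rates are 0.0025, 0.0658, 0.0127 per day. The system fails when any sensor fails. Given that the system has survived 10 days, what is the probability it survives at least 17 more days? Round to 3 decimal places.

Time to first failure ~ Exp(Σλ) with Σλ = 0.081.
By memorylessness, P(T > 10+17 | T > 10) = P(T > 17) = e^(−0.081·17) ≈ 0.252.

0.252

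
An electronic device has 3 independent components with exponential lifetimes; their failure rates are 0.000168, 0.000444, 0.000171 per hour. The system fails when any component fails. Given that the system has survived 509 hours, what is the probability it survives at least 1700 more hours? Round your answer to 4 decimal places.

Time to first failure ~ Exp(Σλ) with Σλ = 0.000783.
By memorylessness, P(T > 509+1700 | T > 509) = P(T > 1700) = e^(−0.000783·1700) ≈ 0.2642.

0.2642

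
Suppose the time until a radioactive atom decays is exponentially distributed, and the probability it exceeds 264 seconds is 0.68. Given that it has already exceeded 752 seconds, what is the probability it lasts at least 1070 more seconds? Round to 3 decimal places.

0.209

From e^(−λ·264) = 0.68, λ = −ln(0.68)/264 = 0.00146084.
Memoryless: P(X > 752+1070 | X > 752) = P(X > 1070) = e^(−0.00146084·1070) ≈ 0.209.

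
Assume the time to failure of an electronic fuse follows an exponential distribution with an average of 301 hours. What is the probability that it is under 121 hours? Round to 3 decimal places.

0.331

The rate is λ = 1/301 = 0.00332226 per hour.
P(X ≤ 121) = 1 − e^(−λ·121) = 1 − e^(−0.40199) ≈ 0.331.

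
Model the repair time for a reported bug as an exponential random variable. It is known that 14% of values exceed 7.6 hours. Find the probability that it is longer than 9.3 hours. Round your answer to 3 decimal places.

e^(−λ·7.6) = 0.14 ⇒ λ = −ln(0.14)/7.6 = 0.258699.
P(X > 9.3) = e^(−0.258699·9.3) = e^(−2.4059) ≈ 0.090.

0.090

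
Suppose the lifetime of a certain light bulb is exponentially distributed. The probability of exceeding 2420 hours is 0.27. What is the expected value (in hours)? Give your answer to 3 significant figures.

e^(−λ·2420) = 0.27 ⇒ λ = −ln(0.27)/2420 = 0.000541047.
Mean = 1/λ = 1848.27 hours.

1850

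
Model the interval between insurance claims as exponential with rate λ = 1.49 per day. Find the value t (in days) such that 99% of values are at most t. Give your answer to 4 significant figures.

3.091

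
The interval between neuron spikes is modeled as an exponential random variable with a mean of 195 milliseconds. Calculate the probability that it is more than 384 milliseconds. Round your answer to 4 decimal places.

0.1396

The rate is λ = 1/195 = 0.00512821 per millisecond.
P(X > 384) = e^(−λ·384) = e^(−1.9692) ≈ 0.1396.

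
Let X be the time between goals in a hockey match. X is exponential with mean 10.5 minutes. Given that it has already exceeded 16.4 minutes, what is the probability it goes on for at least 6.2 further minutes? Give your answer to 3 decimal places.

The rate is λ = 1/10.5 = 0.0952381 per minute.
By the memoryless property, P(X > 16.4+6.2 | X > 16.4) = P(X > 6.2).
P(X > 6.2) = e^(−0.59048) ≈ 0.554.

0.554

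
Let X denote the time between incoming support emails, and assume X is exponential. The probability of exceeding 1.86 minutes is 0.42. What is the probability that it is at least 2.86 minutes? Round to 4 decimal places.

e^(−λ·1.86) = 0.42 ⇒ λ = −ln(0.42)/1.86 = 0.466398.
P(X > 2.86) = e^(−0.466398·2.86) = e^(−1.3339) ≈ 0.2634.

0.2634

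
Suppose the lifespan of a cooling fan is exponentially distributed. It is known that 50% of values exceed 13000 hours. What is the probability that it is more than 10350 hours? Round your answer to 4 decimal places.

e^(−λ·13000) = 0.50 ⇒ λ = −ln(0.50)/13000 = 0.000053319.
P(X > 10350) = e^(−0.000053319·10350) = e^(−0.55185) ≈ 0.5759.

0.5759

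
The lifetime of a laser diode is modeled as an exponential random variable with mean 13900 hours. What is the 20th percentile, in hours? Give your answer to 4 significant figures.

3102

The rate is λ = 1/13900 = 0.0000719424 per hour.
Set 1 − e^(−λt) = 0.2, so t = −ln(0.8)/λ = 0.22314/0.0000719424 ≈ 3101.7 hours.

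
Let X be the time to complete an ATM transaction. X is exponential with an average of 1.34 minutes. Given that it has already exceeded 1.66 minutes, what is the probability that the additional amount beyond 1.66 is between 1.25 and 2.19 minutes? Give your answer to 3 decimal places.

0.198

The rate is λ = 1/1.34 = 0.746269 per minute.
Memoryless: the residual past 1.66 is again Exp(λ).
P(1.25 < residual < 2.19) = e^(−λ·1.25) − e^(−λ·2.19) = 0.39344 − 0.19508 ≈ 0.198.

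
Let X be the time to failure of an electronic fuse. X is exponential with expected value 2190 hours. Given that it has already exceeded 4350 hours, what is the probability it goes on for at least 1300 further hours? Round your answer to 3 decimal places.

The rate is λ = 1/2190 = 0.000456621 per hour.
The exponential is memoryless, so the remaining time is again Exp(λ): the condition X > 4350 is irrelevant.
P(X > 1300) = e^(−0.59361) ≈ 0.552.

0.552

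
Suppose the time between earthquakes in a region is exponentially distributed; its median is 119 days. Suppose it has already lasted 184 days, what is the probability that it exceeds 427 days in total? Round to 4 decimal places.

0.2428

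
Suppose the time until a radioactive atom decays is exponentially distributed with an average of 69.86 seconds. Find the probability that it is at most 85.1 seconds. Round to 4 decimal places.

The rate is λ = 1/69.86 = 0.0143143 per second.
P(X ≤ 85.1) = 1 − e^(−λ·85.1) = 1 − e^(−1.2182) ≈ 0.7042.

0.7042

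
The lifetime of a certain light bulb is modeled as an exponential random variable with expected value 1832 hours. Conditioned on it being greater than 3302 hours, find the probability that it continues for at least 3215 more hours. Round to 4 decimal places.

0.1729

The rate is λ = 1/1832 = 0.000545852 per hour.
The exponential is memoryless, so the remaining time is again Exp(λ): the condition X > 3302 is irrelevant.
P(X > 3215) = e^(−1.7549) ≈ 0.1729.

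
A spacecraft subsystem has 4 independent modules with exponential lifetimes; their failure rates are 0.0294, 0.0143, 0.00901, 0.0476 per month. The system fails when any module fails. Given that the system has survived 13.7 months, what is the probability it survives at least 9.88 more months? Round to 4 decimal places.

0.3712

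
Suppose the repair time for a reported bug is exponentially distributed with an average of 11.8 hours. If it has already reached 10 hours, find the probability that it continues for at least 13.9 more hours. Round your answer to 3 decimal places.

The rate is λ = 1/11.8 = 0.0847458 per hour.
P(X > s+t | X > s) = e^(−λ(s+t))/e^(−λs) = e^(−λt), independent of s = 10.
P(X > 13.9) = e^(−1.178) ≈ 0.308.

0.308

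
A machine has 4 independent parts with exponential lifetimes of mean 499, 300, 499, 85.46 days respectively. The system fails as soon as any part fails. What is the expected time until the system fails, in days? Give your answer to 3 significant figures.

52.5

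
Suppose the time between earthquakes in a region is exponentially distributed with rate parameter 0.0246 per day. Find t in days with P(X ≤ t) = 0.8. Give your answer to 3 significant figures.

65.4

Set 1 − e^(−λt) = 0.8, so t = −ln(0.2)/λ = 1.6094/0.0246 ≈ 65.4243 days.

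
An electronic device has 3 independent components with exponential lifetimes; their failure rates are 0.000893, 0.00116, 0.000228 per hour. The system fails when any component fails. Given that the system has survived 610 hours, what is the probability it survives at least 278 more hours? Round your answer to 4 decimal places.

0.5304

Time to first failure ~ Exp(Σλ) with Σλ = 0.002281.
By memorylessness, P(T > 610+278 | T > 610) = P(T > 278) = e^(−0.002281·278) ≈ 0.5304.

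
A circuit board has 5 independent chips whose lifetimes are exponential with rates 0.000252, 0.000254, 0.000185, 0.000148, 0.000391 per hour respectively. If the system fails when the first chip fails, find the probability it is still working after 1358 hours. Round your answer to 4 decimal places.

The time to first failure is exponential with rate Σλ = 0.000252 + 0.000254 + 0.000185 + 0.000148 + 0.000391 = 0.00123.
P(min > 1358) = e^(−0.00123·1358) = e^(−1.6703) ≈ 0.1882.

0.1882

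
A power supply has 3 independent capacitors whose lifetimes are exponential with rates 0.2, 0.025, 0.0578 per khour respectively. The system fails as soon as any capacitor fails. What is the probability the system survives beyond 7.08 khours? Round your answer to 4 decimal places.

The time to first failure is exponential with rate Σλ = 0.2 + 0.025 + 0.0578 = 0.2828.
P(min > 7.08) = e^(−0.2828·7.08) = e^(−2.0022) ≈ 0.1350.

0.1350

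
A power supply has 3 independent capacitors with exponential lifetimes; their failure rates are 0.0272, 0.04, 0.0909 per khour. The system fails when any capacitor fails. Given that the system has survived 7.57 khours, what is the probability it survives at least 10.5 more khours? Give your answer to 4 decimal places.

Time to first failure ~ Exp(Σλ) with Σλ = 0.1581.
By memorylessness, P(T > 7.57+10.5 | T > 7.57) = P(T > 10.5) = e^(−0.1581·10.5) ≈ 0.1901.

0.1901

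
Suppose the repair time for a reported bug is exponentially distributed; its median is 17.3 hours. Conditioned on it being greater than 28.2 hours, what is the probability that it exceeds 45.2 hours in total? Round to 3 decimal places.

For an exponential, median = ln(2)/λ, so λ = ln 2 / 17.3 = 0.0400663 per hour.
P(X > s+t | X > s) = e^(−λ(s+t))/e^(−λs) = e^(−λt), independent of s = 28.2.
P(X > 17) = e^(−0.68113) ≈ 0.506.

0.506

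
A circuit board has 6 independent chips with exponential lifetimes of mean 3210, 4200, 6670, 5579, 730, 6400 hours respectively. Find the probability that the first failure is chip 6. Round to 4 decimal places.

Rates: λ_i = 1/mean_i → 0.000311526, 0.000238095, 0.000149925, 0.000179244, 0.00136986, 0.00015625; Σλ = 0.0024049.
P(chip 6 first) = λ_6/Σλ = 0.00015625/0.0024049 ≈ 0.0650.

0.0650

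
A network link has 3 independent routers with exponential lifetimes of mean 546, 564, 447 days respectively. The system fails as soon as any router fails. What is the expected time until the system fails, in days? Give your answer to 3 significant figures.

171

The first failure time is exponential with rate Σλ_i = 1/546 + 1/564 + 1/447 = 0.00584169 per day.
E[min] = 1/Σλ = 1/0.00584169 = 171.183 days.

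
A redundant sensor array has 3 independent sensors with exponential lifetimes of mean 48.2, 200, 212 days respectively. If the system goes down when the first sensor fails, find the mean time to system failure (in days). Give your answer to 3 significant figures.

32.8

The first failure time is exponential with rate Σλ_i = 1/48.2 + 1/200 + 1/212 = 0.0304639 per day.
E[min] = 1/Σλ = 1/0.0304639 = 32.8258 days.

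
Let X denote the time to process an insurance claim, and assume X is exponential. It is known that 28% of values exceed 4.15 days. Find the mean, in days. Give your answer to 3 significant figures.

3.26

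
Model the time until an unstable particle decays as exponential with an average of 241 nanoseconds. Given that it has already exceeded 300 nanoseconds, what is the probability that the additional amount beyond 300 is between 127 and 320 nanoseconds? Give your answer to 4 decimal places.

0.3253

The rate is λ = 1/241 = 0.00414938 per nanosecond.
Memoryless: the residual past 300 is again Exp(λ).
P(127 < residual < 320) = e^(−λ·127) − e^(−λ·320) = 0.59039 − 0.26506 ≈ 0.3253.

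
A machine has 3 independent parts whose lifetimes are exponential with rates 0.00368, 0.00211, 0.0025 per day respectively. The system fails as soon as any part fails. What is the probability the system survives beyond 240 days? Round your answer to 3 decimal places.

The time to first failure is exponential with rate Σλ = 0.00368 + 0.00211 + 0.0025 = 0.00829.
P(min > 240) = e^(−0.00829·240) = e^(−1.9896) ≈ 0.137.

0.137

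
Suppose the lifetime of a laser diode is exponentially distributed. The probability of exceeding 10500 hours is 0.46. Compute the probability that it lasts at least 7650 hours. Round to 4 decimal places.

e^(−λ·10500) = 0.46 ⇒ λ = −ln(0.46)/10500 = 0.0000739551.
P(X > 7650) = e^(−0.0000739551·7650) = e^(−0.56576) ≈ 0.5679.

0.5679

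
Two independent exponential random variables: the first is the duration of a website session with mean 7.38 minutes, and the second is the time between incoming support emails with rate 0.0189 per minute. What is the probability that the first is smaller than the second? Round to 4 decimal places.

0.8776

λ_1 = 1/7.38 = 0.135501, λ_2 = 0.0189.
For independent exponentials, P(the first < the second) = λ_1/(λ_1+λ_2) = 0.135501/0.154401 ≈ 0.8776.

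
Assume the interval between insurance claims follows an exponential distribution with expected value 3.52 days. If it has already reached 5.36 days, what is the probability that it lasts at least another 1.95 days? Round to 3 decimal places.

The rate is λ = 1/3.52 = 0.284091 per day.
By the memoryless property, P(X > 5.36+1.95 | X > 5.36) = P(X > 1.95).
P(X > 1.95) = e^(−0.55398) ≈ 0.575.

0.575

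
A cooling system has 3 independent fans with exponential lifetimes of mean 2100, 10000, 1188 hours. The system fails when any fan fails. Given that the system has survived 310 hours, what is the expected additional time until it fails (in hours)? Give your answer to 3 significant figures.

705

First-failure rate Σλ = 1/2100 + 1/10000 + 1/1188 = 0.00141794.
By memorylessness the expected residual is 1/Σλ = 705.248 hours, regardless of the 310 already elapsed.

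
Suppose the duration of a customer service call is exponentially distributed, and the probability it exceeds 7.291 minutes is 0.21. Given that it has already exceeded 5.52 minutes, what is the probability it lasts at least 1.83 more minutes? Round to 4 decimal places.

From e^(−λ·7.291) = 0.21, λ = −ln(0.21)/7.291 = 0.214051.
Memoryless: P(X > 5.52+1.83 | X > 5.52) = P(X > 1.83) = e^(−0.214051·1.83) ≈ 0.6759.

0.6759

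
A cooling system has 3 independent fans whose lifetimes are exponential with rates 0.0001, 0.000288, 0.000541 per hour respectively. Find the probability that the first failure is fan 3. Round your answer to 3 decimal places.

0.582

The time to first failure is exponential with rate Σλ = 0.0001 + 0.000288 + 0.000541 = 0.000929.
P(fan 3 first) = λ_3/Σλ = 0.000541/0.000929 ≈ 0.582.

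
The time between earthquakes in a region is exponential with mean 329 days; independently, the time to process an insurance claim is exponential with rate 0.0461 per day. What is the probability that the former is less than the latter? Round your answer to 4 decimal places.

0.0619

λ_1 = 1/329 = 0.00303951, λ_2 = 0.0461.
For independent exponentials, P(the former < the latter) = λ_1/(λ_1+λ_2) = 0.00303951/0.0491395 ≈ 0.0619.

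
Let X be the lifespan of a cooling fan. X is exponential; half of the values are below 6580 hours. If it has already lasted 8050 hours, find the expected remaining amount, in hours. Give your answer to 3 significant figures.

9490

For an exponential, median = ln(2)/λ, so λ = ln 2 / 6580 = 0.000105342 per hour.
By memorylessness, the remaining amount past any threshold is again Exp(λ) with mean 1/λ = 9492.93 hours.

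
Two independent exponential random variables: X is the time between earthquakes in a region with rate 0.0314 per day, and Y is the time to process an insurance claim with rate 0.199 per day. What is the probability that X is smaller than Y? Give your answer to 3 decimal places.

0.136

λ_1 = 0.0314, λ_2 = 0.199.
For independent exponentials, P(X < Y) = λ_1/(λ_1+λ_2) = 0.0314/0.2304 ≈ 0.136.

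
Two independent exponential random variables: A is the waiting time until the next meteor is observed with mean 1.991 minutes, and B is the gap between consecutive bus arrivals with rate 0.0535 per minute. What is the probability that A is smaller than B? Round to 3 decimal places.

0.904

λ_1 = 1/1.991 = 0.50226, λ_2 = 0.0535.
For independent exponentials, P(A < B) = λ_1/(λ_1+λ_2) = 0.50226/0.55576 ≈ 0.904.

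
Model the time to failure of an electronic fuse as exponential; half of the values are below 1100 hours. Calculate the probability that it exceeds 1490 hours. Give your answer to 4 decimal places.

For an exponential, median = ln(2)/λ, so λ = ln 2 / 1100 = 0.000630134 per hour.
P(X > 1490) = e^(−λ·1490) = e^(−0.9389) ≈ 0.3911.

0.3911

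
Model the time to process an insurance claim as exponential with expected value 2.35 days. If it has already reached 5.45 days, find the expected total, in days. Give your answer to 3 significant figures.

The rate is λ = 1/2.35 = 0.425532 per day.
By memorylessness, E[X | X > 5.45] = 5.45 + 1/λ = 5.45 + 2.35 = 7.8 days.

7.80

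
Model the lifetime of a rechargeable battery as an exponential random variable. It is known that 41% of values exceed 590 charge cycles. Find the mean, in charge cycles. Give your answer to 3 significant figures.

662

e^(−λ·590) = 0.41 ⇒ λ = −ln(0.41)/590 = 0.00151118.
Mean = 1/λ = 661.733 charge cycles.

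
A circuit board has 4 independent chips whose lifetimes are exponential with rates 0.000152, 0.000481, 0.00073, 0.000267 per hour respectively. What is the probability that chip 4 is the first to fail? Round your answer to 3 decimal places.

The time to first failure is exponential with rate Σλ = 0.000152 + 0.000481 + 0.00073 + 0.000267 = 0.00163.
P(chip 4 first) = λ_4/Σλ = 0.000267/0.00163 ≈ 0.164.

0.164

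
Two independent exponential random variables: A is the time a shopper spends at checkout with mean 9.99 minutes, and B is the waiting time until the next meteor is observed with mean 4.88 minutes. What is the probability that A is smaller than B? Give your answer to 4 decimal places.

0.3282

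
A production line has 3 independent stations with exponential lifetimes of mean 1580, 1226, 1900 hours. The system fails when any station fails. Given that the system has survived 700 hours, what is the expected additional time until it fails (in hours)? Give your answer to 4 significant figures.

506.4

First-failure rate Σλ = 1/1580 + 1/1226 + 1/1900 = 0.00197489.
By memorylessness the expected residual is 1/Σλ = 506.358 hours, regardless of the 700 already elapsed.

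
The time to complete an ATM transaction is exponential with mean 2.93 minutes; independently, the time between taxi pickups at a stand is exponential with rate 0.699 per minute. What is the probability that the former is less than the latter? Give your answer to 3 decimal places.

0.328

λ_1 = 1/2.93 = 0.341297, λ_2 = 0.699.
For independent exponentials, P(the former < the latter) = λ_1/(λ_1+λ_2) = 0.341297/1.0403 ≈ 0.328.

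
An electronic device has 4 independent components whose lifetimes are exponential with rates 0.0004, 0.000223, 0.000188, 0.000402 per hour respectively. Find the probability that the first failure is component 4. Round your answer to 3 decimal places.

The time to first failure is exponential with rate Σλ = 0.0004 + 0.000223 + 0.000188 + 0.000402 = 0.001213.
P(component 4 first) = λ_4/Σλ = 0.000402/0.001213 ≈ 0.331.

0.331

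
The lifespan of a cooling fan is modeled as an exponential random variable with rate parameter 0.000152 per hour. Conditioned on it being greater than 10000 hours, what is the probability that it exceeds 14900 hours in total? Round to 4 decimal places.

By the memoryless property, P(X > 10000+4900 | X > 10000) = P(X > 4900).
P(X > 4900) = e^(−0.7448) ≈ 0.4748.

0.4748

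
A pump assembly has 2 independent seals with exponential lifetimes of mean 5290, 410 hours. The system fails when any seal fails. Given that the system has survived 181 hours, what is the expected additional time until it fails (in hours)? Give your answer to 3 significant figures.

381

First-failure rate Σλ = 1/5290 + 1/410 = 0.00262806.
By memorylessness the expected residual is 1/Σλ = 380.509 hours, regardless of the 181 already elapsed.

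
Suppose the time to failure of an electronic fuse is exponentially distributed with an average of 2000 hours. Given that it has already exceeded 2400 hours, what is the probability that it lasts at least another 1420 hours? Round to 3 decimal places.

0.492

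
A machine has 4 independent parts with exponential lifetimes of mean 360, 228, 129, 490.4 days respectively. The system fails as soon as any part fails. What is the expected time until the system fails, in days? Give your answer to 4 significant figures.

The first failure time is exponential with rate Σλ_i = 1/360 + 1/228 + 1/129 + 1/490.4 = 0.0169548 per day.
E[min] = 1/Σλ = 1/0.0169548 = 58.9802 days.

58.98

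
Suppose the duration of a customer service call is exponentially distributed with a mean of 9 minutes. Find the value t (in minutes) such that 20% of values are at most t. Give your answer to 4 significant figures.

The rate is λ = 1/9 = 0.111111 per minute.
Set 1 − e^(−λt) = 0.2, so t = −ln(0.8)/λ = 0.22314/0.111111 ≈ 2.00829 minutes.

2.008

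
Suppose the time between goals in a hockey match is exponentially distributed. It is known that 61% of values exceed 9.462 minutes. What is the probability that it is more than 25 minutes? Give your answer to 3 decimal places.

0.271

e^(−λ·9.462) = 0.61 ⇒ λ = −ln(0.61)/9.462 = 0.0522402.
P(X > 25) = e^(−0.0522402·25) = e^(−1.306) ≈ 0.271.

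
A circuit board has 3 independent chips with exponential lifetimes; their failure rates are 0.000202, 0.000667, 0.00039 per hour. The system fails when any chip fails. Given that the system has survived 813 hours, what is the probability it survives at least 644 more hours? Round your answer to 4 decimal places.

Time to first failure ~ Exp(Σλ) with Σλ = 0.001259.
By memorylessness, P(T > 813+644 | T > 813) = P(T > 644) = e^(−0.001259·644) ≈ 0.4445.

0.4445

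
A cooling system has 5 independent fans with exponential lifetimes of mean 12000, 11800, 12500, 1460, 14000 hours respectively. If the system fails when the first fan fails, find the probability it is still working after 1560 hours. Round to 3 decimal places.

0.209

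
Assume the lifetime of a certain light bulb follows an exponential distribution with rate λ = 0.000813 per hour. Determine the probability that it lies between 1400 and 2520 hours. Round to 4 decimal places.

0.1915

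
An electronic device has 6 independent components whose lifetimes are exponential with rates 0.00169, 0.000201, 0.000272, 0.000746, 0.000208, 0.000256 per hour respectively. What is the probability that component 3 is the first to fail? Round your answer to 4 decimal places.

The time to first failure is exponential with rate Σλ = 0.00169 + 0.000201 + 0.000272 + 0.000746 + 0.000208 + 0.000256 = 0.003373.
P(component 3 first) = λ_3/Σλ = 0.000272/0.003373 ≈ 0.0806.

0.0806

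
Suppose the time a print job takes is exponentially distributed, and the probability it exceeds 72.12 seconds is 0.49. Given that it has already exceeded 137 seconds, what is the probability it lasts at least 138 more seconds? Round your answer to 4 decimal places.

From e^(−λ·72.12) = 0.49, λ = −ln(0.49)/72.12 = 0.00989115.
Memoryless: P(X > 137+138 | X > 137) = P(X > 138) = e^(−0.00989115·138) ≈ 0.2554.

0.2554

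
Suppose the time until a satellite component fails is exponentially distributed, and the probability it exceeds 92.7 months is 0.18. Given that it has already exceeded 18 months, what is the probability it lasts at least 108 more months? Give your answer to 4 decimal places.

0.1356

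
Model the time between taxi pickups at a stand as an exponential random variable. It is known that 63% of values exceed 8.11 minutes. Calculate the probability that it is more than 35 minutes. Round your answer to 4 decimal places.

e^(−λ·8.11) = 0.63 ⇒ λ = −ln(0.63)/8.11 = 0.0569711.
P(X > 35) = e^(−0.0569711·35) = e^(−1.994) ≈ 0.1362.

0.1362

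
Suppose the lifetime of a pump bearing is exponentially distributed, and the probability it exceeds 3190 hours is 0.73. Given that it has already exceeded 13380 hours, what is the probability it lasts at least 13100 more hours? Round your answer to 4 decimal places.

0.2746

From e^(−λ·3190) = 0.73, λ = −ln(0.73)/3190 = 0.0000986554.
Memoryless: P(X > 13380+13100 | X > 13380) = P(X > 13100) = e^(−0.0000986554·13100) ≈ 0.2746.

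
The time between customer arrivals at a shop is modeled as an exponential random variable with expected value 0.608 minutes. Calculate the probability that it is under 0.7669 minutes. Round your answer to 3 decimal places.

0.717

The rate is λ = 1/0.608 = 1.64474 per minute.
P(X ≤ 0.7669) = 1 − e^(−λ·0.7669) = 1 − e^(−1.2613) ≈ 0.717.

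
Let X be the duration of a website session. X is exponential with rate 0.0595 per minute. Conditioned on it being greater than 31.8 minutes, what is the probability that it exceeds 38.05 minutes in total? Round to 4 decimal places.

The exponential is memoryless, so the remaining time is again Exp(λ): the condition X > 31.8 is irrelevant.
P(X > 6.25) = e^(−0.37187) ≈ 0.6894.

0.6894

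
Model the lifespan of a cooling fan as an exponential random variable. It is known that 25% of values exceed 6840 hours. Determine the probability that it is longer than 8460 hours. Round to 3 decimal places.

e^(−λ·6840) = 0.25 ⇒ λ = −ln(0.25)/6840 = 0.000202675.
P(X > 8460) = e^(−0.000202675·8460) = e^(−1.7146) ≈ 0.180.

0.180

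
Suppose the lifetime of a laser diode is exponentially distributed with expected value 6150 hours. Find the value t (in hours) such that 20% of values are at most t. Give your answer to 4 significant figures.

1372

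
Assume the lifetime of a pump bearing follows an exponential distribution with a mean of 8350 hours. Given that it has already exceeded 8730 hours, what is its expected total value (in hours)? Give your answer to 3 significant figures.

The rate is λ = 1/8350 = 0.00011976 per hour.
By memorylessness, E[X | X > 8730] = 8730 + 1/λ = 8730 + 8350 = 17080 hours.

17100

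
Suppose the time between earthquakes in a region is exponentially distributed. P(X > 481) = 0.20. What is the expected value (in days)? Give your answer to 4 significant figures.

e^(−λ·481) = 0.20 ⇒ λ = −ln(0.20)/481 = 0.00334602.
Mean = 1/λ = 298.862 days.

298.9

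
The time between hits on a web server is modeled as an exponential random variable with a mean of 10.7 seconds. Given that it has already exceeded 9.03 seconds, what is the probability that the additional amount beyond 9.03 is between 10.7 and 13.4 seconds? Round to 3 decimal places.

0.082

The rate is λ = 1/10.7 = 0.0934579 per second.
Memoryless: the residual past 9.03 is again Exp(λ).
P(10.7 < residual < 13.4) = e^(−λ·10.7) − e^(−λ·13.4) = 0.36788 − 0.28584 ≈ 0.082.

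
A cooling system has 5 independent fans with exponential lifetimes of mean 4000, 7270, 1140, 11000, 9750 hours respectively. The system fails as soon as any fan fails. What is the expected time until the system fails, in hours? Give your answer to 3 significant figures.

686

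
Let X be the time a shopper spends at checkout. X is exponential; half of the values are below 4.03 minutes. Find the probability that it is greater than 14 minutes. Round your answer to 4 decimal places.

For an exponential, median = ln(2)/λ, so λ = ln 2 / 4.03 = 0.171997 per minute.
P(X > 14) = e^(−λ·14) = e^(−2.408) ≈ 0.0900.

0.0900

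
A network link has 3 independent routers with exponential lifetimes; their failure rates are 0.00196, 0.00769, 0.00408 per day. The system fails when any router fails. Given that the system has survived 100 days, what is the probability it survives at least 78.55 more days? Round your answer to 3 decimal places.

Time to first failure ~ Exp(Σλ) with Σλ = 0.01373.
By memorylessness, P(T > 100+78.55 | T > 100) = P(T > 78.55) = e^(−0.01373·78.55) ≈ 0.340.

0.340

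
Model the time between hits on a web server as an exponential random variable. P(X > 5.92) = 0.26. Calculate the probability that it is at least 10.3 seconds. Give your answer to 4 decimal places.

e^(−λ·5.92) = 0.26 ⇒ λ = −ln(0.26)/5.92 = 0.227546.
P(X > 10.3) = e^(−0.227546·10.3) = e^(−2.3437) ≈ 0.0960.

0.0960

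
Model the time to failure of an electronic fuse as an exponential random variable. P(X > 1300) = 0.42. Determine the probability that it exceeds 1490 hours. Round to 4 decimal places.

0.3700

e^(−λ·1300) = 0.42 ⇒ λ = −ln(0.42)/1300 = 0.000667308.
P(X > 1490) = e^(−0.000667308·1490) = e^(−0.99429) ≈ 0.3700.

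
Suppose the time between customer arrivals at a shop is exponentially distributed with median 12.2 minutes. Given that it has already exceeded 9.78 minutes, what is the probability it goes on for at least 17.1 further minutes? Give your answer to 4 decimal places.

0.3785

For an exponential, median = ln(2)/λ, so λ = ln 2 / 12.2 = 0.0568153 per minute.
P(X > s+t | X > s) = e^(−λ(s+t))/e^(−λs) = e^(−λt), independent of s = 9.78.
P(X > 17.1) = e^(−0.97154) ≈ 0.3785.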